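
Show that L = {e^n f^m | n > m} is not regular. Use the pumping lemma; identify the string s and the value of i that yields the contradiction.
Assume L is regular with pumping length p. Idea: pumping down the e-block drops the e-count to at most the f-count.
Choose s = e^(p+1) f^p ∈ L (|s| = 2p+1 ≥ p). By the pumping lemma, s = xyz with |xy| ≤ p, |y| > 0, so y = e^k with k ≥ 1. Take i = 0: xz = e^(p+1−k) f^p. Since k ≥ 1, p+1−k ≤ p, so the number of e's is no longer strictly greater than the number of f's, hence xz ∉ L.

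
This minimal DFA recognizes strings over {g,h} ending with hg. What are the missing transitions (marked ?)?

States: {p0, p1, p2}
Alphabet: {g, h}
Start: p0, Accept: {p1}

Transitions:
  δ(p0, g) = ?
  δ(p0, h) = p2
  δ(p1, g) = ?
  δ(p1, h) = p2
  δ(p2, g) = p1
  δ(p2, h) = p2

From the language and accept set, identify what each state tracks — p0: no suffix match; p1: suffix is hg; p2: one trailing h.
Each missing δ(q, a) is the state matching the new tracked value after reading a.
δ(p0, g) = p0; δ(p1, g) = p0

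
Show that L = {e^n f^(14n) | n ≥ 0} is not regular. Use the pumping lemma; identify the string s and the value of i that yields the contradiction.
Assume L is regular with pumping length p. Idea: pumping the e-block breaks the 1:14 ratio.
Choose s = e^p f^(14p) (length 15p ≥ p). By the pumping lemma, s = xyz with |xy| ≤ p, |y| > 0, so y = e^k with k ≥ 1. Then xy²z = e^(p+k) f^(14p). For this to be in L we would need 14p = 14(p+k), i.e. 14k = 0, contradicting k ≥ 1. So xy²z ∉ L.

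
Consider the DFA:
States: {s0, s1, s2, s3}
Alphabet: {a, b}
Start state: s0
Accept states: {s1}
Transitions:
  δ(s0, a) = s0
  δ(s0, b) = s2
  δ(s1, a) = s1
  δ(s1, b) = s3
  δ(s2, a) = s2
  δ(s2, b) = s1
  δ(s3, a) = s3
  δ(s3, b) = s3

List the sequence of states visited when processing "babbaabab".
read 'b': s0 → s2
  read 'a': s2 → s2
  read 'b': s2 → s1
  read 'b': s1 → s3
  read 'a': s3 → s3
  read 'a': s3 → s3
  read 'b': s3 → s3
  read 'a': s3 → s3
  read 'b': s3 → s3
s0 -> s2 -> s2 -> s1 -> s3 -> s3 -> s3 -> s3 -> s3 -> s3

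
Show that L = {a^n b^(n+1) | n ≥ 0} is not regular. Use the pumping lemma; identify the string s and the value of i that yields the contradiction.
Assume L is regular with pumping length p. Idea: pumping the a-block breaks the fixed offset of 1.
Choose s = a^p b^(p+1) ∈ L. By the pumping lemma, s = xyz with |xy| ≤ p, |y| > 0, so y = a^k with k ≥ 1. Then xy²z = a^(p+k) b^(p+1). For this to be in L we would need p+1 = (p+k)+1, i.e. k = 0, contradicting k ≥ 1. So xy²z ∉ L.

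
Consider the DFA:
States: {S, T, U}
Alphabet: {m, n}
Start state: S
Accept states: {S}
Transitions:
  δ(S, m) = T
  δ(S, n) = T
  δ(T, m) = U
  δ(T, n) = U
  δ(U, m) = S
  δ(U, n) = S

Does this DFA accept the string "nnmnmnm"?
Processing string "nnmnmnm":
  S --n--> T
  T --n--> U
  U --m--> S
  S --n--> T
  T --m--> U
  U --n--> S
  S --m--> T
Final state: T
Accept states: {S}
No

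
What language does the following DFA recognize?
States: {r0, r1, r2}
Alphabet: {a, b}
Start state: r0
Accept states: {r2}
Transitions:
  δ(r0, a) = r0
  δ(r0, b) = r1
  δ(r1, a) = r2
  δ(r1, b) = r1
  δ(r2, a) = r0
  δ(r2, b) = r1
Testing a few strings:
  'bbab' → reject
  'baba' → accept
  'b' → reject
  'bba' → accept
State roles: r0=no suffix match; r1=one trailing b; r2=suffix is ba
All strings over {a,b} ending with ba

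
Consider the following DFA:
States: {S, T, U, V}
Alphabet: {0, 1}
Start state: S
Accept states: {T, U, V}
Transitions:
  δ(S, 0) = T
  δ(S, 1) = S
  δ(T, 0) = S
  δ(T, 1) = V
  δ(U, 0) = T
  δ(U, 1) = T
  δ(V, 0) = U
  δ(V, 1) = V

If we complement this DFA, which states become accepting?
Complement accept states = All states \ Original accept states
= {S, T, U, V} \ {T, U, V}
{S}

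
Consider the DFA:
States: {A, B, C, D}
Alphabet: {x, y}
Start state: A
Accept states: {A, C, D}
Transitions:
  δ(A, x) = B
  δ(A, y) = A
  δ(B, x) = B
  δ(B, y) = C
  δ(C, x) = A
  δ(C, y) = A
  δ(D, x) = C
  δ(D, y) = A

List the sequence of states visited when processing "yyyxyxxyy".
read 'y': A → A
  read 'y': A → A
  read 'y': A → A
  read 'x': A → B
  read 'y': B → C
  read 'x': C → A
  read 'x': A → B
  read 'y': B → C
  read 'y': C → A
A -> A -> A -> A -> B -> C -> A -> B -> C -> A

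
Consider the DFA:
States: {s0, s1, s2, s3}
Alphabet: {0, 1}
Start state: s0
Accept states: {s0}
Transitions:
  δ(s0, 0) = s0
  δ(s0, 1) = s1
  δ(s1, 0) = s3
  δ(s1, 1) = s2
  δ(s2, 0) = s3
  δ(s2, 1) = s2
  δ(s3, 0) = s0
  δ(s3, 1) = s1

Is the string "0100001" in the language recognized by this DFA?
Processing string "0100001":
  s0 --0--> s0
  s0 --1--> s1
  s1 --0--> s3
  s3 --0--> s0
  s0 --0--> s0
  s0 --0--> s0
  s0 --1--> s1
Final state: s1
Accept states: {s0}
No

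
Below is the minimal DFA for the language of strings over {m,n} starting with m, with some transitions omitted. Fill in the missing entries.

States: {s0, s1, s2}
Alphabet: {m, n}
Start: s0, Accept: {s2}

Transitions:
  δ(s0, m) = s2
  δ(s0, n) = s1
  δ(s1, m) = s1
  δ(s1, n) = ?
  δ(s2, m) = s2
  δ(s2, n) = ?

From the language and accept set, identify what each state tracks — s0: no input read; s1: started with n (dead); s2: started with m.
Each missing δ(q, a) is the state matching the new tracked value after reading a.
δ(s1, n) = s1; δ(s2, n) = s2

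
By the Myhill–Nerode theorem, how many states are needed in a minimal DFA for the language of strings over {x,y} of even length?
By Myhill–Nerode, count the distinguishable equivalence classes: two classes — parity of the length.
2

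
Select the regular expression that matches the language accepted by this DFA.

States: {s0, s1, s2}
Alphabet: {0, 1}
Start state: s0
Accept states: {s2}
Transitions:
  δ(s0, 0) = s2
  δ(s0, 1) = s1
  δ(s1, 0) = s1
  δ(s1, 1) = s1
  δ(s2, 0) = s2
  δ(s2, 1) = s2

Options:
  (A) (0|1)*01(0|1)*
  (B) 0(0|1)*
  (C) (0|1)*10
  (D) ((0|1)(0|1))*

Check each option against the DFA on short strings; one disagreement eliminates an option:
  (A) (0|1)*01(0|1)*: on '0' the DFA goes s0 → s2 and accepts (s2 ∈ Accept), but the regex does not match it → eliminate
  (B) 0(0|1)*: agrees with the DFA on every string of length ≤ 6
  (C) (0|1)*10: on '0' the DFA goes s0 → s2 and accepts (s2 ∈ Accept), but the regex does not match it → eliminate
  (D) ((0|1)(0|1))*: on ε the DFA stays in s0 and rejects (s0 ∉ Accept), but the regex matches it → eliminate
Only (B) is consistent with the DFA.
(B) 0(0|1)*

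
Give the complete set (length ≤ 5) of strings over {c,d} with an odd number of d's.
d, cd, dc, ccd, cdc, dcc, ddd, cccd, ccdc, cdcc, cddd, dccc, dcdd, ddcd, dddc, ccccd, cccdc, ccdcc, ccddd, cdccc, cdcdd, cddcd, cdddc, dcccc, dccdd, dcdcd, dcddc, ddccd, ddcdc, dddcc, ddddd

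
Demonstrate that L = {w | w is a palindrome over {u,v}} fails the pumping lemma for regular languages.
Assume L is regular with pumping length p. Idea: pumping the leading u-block breaks the symmetry.
Choose s = u^p v u^p (a palindrome of length 2p+1 ≥ p). By the pumping lemma, s = xyz with |xy| ≤ p, |y| > 0, so y = u^k with k > 0 (xy lies entirely in the first u^p). Then xy²z = u^(p+k) v u^p, which is not a palindrome since p+k ≠ p.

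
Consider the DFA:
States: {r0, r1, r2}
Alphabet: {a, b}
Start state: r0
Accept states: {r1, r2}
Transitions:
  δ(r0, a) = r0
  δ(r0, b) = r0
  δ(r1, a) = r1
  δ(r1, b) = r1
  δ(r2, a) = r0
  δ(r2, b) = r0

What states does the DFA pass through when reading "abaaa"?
read 'a': r0 → r0
  read 'b': r0 → r0
  read 'a': r0 → r0
  read 'a': r0 → r0
  read 'a': r0 → r0
r0 -> r0 -> r0 -> r0 -> r0 -> r0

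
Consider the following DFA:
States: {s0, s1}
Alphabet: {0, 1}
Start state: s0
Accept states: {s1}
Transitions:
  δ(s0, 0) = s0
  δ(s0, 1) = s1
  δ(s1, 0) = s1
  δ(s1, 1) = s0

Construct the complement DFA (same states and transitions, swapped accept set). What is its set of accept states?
Complement accept states = All states \ Original accept states
= {s0, s1} \ {s1}
{s0}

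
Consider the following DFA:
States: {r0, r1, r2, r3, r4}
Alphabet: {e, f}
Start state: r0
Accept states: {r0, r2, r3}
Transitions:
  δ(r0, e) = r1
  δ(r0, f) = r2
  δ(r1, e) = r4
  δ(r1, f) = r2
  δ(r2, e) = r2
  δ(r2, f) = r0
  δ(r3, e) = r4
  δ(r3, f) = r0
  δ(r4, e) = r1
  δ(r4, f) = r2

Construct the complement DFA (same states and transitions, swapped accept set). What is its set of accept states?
Complement accept states = All states \ Original accept states
= {r0, r1, r2, r3, r4} \ {r0, r2, r3}
{r1, r4}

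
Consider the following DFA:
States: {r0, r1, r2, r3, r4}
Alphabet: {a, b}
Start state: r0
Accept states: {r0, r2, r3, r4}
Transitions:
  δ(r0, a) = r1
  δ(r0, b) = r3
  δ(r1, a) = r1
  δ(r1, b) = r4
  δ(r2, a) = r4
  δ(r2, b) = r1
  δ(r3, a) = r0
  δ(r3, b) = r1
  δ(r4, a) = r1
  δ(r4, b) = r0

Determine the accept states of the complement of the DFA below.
Complement accept states = All states \ Original accept states
= {r0, r1, r2, r3, r4} \ {r0, r2, r3, r4}
{r1}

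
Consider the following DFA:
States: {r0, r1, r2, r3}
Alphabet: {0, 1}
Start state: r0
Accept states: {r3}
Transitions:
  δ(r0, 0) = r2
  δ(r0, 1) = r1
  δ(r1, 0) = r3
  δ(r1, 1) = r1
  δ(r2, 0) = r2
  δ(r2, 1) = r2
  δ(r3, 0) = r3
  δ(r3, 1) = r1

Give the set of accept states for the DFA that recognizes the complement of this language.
Complement accept states = All states \ Original accept states
= {r0, r1, r2, r3} \ {r3}
{r0, r1, r2}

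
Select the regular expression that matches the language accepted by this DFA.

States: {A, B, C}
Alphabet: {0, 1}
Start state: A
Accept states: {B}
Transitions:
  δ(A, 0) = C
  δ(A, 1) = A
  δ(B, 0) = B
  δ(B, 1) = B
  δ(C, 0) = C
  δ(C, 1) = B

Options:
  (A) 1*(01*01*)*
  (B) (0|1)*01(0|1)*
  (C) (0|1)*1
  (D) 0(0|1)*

Check each option against the DFA on short strings; one disagreement eliminates an option:
  (A) 1*(01*01*)*: on ε the DFA stays in A and rejects (A ∉ Accept), but the regex matches it → eliminate
  (B) (0|1)*01(0|1)*: agrees with the DFA on every string of length ≤ 6
  (C) (0|1)*1: on '1' the DFA goes A → A and rejects (A ∉ Accept), but the regex matches it → eliminate
  (D) 0(0|1)*: on '0' the DFA goes A → C and rejects (C ∉ Accept), but the regex matches it → eliminate
Only (B) is consistent with the DFA.
(B) (0|1)*01(0|1)*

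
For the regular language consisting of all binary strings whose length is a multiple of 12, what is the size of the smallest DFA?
By Myhill–Nerode, count the distinguishable equivalence classes: 12 classes — one per residue of the length mod 12; class i is distinguished from class j by any string of length (12 − i) mod 12.
12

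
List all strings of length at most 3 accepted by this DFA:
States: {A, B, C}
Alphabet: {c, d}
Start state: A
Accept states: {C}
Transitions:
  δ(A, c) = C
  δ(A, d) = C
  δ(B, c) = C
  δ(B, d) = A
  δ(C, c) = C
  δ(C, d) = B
c, d, cc, dc, ccc, cdc, dcc, ddc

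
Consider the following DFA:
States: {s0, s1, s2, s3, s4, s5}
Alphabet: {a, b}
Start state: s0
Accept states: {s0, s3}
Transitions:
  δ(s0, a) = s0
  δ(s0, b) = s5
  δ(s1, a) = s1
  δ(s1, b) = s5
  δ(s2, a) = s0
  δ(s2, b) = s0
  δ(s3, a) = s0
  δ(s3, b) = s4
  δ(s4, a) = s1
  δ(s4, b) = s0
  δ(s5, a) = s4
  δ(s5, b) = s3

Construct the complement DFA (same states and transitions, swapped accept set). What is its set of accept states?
Complement accept states = All states \ Original accept states
= {s0, s1, s2, s3, s4, s5} \ {s0, s3}
{s1, s2, s4, s5}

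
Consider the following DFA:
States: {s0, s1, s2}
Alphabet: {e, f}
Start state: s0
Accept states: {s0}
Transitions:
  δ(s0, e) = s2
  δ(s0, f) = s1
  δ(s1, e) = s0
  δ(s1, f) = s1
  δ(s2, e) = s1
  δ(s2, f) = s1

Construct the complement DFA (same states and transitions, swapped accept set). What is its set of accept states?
Complement accept states = All states \ Original accept states
= {s0, s1, s2} \ {s0}
{s1, s2}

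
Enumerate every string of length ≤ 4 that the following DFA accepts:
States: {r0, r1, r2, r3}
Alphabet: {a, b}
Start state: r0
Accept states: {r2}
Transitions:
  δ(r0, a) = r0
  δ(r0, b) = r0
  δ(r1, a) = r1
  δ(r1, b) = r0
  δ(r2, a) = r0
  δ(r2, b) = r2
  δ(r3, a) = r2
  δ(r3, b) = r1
None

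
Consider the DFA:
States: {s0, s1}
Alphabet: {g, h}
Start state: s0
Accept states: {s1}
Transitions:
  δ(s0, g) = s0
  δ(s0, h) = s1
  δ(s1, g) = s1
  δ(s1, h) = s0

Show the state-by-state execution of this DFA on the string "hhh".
read 'h': s0 → s1
  read 'h': s1 → s0
  read 'h': s0 → s1
s0 -> s1 -> s0 -> s1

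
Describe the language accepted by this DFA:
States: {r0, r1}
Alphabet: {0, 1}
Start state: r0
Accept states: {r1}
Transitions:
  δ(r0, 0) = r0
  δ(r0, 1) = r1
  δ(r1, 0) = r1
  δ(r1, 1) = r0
Testing a few strings:
  '110' → reject
  '0' → reject
  '011' → reject
  '111' → accept
State roles: r0=even number of 1's so far; r1=odd number of 1's so far
All binary strings with an odd number of 1's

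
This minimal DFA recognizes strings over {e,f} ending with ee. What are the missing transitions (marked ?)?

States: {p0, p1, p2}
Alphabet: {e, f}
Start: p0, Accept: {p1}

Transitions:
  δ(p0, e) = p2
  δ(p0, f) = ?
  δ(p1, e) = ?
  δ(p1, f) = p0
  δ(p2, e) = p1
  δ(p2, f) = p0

From the language and accept set, identify what each state tracks — p0: last symbol not e; p1: two trailing e's; p2: one trailing e.
Each missing δ(q, a) is the state matching the new tracked value after reading a.
δ(p0, f) = p0; δ(p1, e) = p1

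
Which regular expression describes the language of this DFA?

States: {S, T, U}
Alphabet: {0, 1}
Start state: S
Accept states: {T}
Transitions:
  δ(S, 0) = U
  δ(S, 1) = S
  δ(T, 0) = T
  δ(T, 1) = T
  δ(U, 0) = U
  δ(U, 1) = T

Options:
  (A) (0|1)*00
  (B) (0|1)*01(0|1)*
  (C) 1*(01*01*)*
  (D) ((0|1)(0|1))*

Check each option against the DFA on short strings; one disagreement eliminates an option:
  (A) (0|1)*00: on '00' the DFA goes S → U → U and rejects (U ∉ Accept), but the regex matches it → eliminate
  (B) (0|1)*01(0|1)*: agrees with the DFA on every string of length ≤ 6
  (C) 1*(01*01*)*: on ε the DFA stays in S and rejects (S ∉ Accept), but the regex matches it → eliminate
  (D) ((0|1)(0|1))*: on ε the DFA stays in S and rejects (S ∉ Accept), but the regex matches it → eliminate
Only (B) is consistent with the DFA.
(B) (0|1)*01(0|1)*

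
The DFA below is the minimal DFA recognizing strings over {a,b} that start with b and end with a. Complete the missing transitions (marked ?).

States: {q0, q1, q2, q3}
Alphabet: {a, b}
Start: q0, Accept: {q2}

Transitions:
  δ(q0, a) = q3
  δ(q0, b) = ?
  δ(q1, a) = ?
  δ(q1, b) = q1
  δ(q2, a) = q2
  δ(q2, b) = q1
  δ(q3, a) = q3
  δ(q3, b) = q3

From the language and accept set, identify what each state tracks — q0: no input read; q1: started with b, last symbol b; q2: started with b, last symbol a; q3: started with a (dead).
Each missing δ(q, a) is the state matching the new tracked value after reading a.
δ(q0, b) = q1; δ(q1, a) = q2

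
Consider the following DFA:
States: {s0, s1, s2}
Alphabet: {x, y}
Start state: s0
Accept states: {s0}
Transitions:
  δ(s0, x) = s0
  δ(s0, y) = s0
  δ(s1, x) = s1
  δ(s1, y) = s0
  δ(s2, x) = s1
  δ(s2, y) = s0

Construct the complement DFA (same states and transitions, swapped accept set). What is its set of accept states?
Complement accept states = All states \ Original accept states
= {s0, s1, s2} \ {s0}
{s1, s2}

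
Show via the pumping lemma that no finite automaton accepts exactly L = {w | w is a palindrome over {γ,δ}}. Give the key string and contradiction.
Assume L is regular with pumping length p. Idea: pumping the leading γ-block breaks the symmetry.
Choose s = γ^p δ γ^p (a palindrome of length 2p+1 ≥ p). By the pumping lemma, s = xyz with |xy| ≤ p, |y| > 0, so y = γ^k with k > 0 (xy lies entirely in the first γ^p). Then xy²z = γ^(p+k) δ γ^p, which is not a palindrome since p+k ≠ p.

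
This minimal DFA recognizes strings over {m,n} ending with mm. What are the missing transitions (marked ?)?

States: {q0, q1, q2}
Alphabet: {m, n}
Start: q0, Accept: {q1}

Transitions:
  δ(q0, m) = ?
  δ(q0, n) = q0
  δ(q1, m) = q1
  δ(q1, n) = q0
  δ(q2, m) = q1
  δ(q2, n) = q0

From the language and accept set, identify what each state tracks — q0: last symbol not m; q1: two trailing m's; q2: one trailing m.
Each missing δ(q, a) is the state matching the new tracked value after reading a.
δ(q0, m) = q2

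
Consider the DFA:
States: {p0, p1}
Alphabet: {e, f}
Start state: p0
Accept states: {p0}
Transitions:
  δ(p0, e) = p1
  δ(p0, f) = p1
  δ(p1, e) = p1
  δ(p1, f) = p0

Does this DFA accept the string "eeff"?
Processing string "eeff":
  p0 --e--> p1
  p1 --e--> p1
  p1 --f--> p0
  p0 --f--> p1
Final state: p1
Accept states: {p0}
No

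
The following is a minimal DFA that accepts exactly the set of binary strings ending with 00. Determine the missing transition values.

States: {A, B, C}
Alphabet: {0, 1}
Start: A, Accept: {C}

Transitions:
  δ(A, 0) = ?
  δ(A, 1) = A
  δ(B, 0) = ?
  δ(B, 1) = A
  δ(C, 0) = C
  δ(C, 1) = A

From the language and accept set, identify what each state tracks — A: last symbol not 0; B: one trailing 0; C: two trailing 0's.
Each missing δ(q, a) is the state matching the new tracked value after reading a.
δ(A, 0) = B; δ(B, 0) = C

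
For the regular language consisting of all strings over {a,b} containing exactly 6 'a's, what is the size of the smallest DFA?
By Myhill–Nerode, count the distinguishable equivalence classes: 8 classes — having seen 0, 1, …, 6, or >6 copies of 'a'; the count-6 class is the only accepting one and >6 is dead.
8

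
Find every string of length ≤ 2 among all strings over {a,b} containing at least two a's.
aa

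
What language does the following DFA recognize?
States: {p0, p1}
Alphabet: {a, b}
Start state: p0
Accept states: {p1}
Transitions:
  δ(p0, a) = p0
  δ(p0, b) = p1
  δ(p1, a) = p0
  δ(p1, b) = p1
Testing a few strings:
  'a' → reject
  'b' → accept
  'aa' → reject
  'bb' → accept
State roles: p0=last symbol not b; p1=last symbol is b
All strings over {a,b} ending with b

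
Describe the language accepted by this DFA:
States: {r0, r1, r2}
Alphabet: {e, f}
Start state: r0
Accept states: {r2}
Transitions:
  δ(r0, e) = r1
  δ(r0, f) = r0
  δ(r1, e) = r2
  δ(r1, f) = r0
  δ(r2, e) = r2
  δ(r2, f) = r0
Testing a few strings:
  'fefe' → reject
  'feef' → reject
  'ef' → reject
  'fffe' → reject
State roles: r0=last symbol not e; r1=one trailing e; r2=two trailing e's
All strings over {e,f} ending with ee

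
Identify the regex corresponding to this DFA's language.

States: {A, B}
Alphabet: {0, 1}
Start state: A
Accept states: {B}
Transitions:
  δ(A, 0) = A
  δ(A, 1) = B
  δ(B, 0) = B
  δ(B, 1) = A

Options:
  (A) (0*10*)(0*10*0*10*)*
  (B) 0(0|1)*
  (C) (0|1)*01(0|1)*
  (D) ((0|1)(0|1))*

Check each option against the DFA on short strings; one disagreement eliminates an option:
  (A) (0*10*)(0*10*0*10*)*: agrees with the DFA on every string of length ≤ 6
  (B) 0(0|1)*: on '0' the DFA goes A → A and rejects (A ∉ Accept), but the regex matches it → eliminate
  (C) (0|1)*01(0|1)*: on '1' the DFA goes A → B and accepts (B ∈ Accept), but the regex does not match it → eliminate
  (D) ((0|1)(0|1))*: on ε the DFA stays in A and rejects (A ∉ Accept), but the regex matches it → eliminate
Only (A) is consistent with the DFA.
(A) (0*10*)(0*10*0*10*)*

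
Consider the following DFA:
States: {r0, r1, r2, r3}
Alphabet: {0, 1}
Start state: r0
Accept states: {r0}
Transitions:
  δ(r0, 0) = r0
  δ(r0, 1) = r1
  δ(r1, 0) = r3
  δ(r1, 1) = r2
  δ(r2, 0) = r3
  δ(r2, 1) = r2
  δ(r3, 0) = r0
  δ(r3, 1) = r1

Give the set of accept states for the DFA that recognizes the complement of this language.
Complement accept states = All states \ Original accept states
= {r0, r1, r2, r3} \ {r0}
{r1, r2, r3}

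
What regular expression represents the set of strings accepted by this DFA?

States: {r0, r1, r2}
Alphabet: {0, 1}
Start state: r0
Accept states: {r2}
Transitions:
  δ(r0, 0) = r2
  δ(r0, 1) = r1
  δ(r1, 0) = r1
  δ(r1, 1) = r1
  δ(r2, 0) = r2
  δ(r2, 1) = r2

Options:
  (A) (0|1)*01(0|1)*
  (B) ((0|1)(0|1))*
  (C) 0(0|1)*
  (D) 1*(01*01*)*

Check each option against the DFA on short strings; one disagreement eliminates an option:
  (A) (0|1)*01(0|1)*: on '0' the DFA goes r0 → r2 and accepts (r2 ∈ Accept), but the regex does not match it → eliminate
  (B) ((0|1)(0|1))*: on ε the DFA stays in r0 and rejects (r0 ∉ Accept), but the regex matches it → eliminate
  (C) 0(0|1)*: agrees with the DFA on every string of length ≤ 6
  (D) 1*(01*01*)*: on ε the DFA stays in r0 and rejects (r0 ∉ Accept), but the regex matches it → eliminate
Only (C) is consistent with the DFA.
(C) 0(0|1)*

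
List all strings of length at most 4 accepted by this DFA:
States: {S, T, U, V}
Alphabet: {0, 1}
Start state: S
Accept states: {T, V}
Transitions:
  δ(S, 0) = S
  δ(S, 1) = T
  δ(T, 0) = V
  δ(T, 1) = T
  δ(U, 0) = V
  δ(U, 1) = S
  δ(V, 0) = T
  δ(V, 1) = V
1, 01, 10, 11, 001, 010, 011, 100, 101, 110, 111, 0001, 0010, 0011, 0100, 0101, 0110, 0111, 1000, 1001, 1010, 1011, 1100, 1101, 1110, 1111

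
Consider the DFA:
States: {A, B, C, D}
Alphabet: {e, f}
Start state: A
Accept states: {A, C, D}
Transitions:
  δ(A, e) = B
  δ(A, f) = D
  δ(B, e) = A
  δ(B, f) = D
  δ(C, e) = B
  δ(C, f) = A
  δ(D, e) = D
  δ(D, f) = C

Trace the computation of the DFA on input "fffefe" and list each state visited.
read 'f': A → D
  read 'f': D → C
  read 'f': C → A
  read 'e': A → B
  read 'f': B → D
  read 'e': D → D
A -> D -> C -> A -> B -> D -> D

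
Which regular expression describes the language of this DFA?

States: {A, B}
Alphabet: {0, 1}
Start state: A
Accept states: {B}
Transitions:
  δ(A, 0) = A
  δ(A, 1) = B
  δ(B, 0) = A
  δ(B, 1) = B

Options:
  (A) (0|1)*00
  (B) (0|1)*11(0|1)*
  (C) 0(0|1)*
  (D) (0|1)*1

Check each option against the DFA on short strings; one disagreement eliminates an option:
  (A) (0|1)*00: on '1' the DFA goes A → B and accepts (B ∈ Accept), but the regex does not match it → eliminate
  (B) (0|1)*11(0|1)*: on '1' the DFA goes A → B and accepts (B ∈ Accept), but the regex does not match it → eliminate
  (C) 0(0|1)*: on '0' the DFA goes A → A and rejects (A ∉ Accept), but the regex matches it → eliminate
  (D) (0|1)*1: agrees with the DFA on every string of length ≤ 6
Only (D) is consistent with the DFA.
(D) (0|1)*1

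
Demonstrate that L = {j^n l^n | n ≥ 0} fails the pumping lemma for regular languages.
Assume L is regular with pumping length p. Idea: pumping the j-block changes the count balance.
Choose s = j^p l^p (length 2p ≥ p). By the pumping lemma, s = xyz with |xy| ≤ p, |y| > 0. So y = j^k for some k > 0 (since xy is entirely within the j's). Pumping gives xy²z = j^(p+k) l^p, which is not in L since p+k ≠ p.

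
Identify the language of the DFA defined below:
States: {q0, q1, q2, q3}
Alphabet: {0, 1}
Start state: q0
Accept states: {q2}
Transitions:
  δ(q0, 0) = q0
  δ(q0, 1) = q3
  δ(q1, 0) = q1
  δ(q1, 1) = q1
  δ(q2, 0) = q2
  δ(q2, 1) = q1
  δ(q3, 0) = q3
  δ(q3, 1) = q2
Testing a few strings:
  '11' → accept
  '0' → reject
  '0011' → accept
  '01' → reject
State roles: q0=zero 1's; q1=≥ three 1's (dead); q2=two 1's; q3=one 1
All binary strings containing exactly two 1's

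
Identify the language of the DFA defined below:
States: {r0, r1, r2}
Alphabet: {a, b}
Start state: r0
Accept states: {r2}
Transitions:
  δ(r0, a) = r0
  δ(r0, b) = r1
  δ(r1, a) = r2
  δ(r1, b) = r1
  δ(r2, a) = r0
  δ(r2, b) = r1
Testing a few strings:
  'aaba' → accept
  'aaa' → reject
  'a' → reject
  'ba' → accept
State roles: r0=no suffix match; r1=one trailing b; r2=suffix is ba
All strings over {a,b} ending with ba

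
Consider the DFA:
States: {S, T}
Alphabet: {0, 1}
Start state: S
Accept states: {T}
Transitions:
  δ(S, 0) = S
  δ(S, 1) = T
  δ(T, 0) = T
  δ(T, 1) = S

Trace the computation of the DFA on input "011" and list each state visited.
read '0': S → S
  read '1': S → T
  read '1': T → S
S -> S -> T -> S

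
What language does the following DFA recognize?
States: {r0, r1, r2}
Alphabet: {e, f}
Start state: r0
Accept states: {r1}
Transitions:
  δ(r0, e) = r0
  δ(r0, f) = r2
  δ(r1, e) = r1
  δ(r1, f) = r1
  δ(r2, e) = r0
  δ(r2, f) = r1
Testing a few strings:
  'eeff' → accept
  'fff' → accept
  'e' → reject
  'ff' → accept
State roles: r0=no progress toward ff; r1=substring ff seen; r2=one trailing f
All strings over {e,f} containing the substring ff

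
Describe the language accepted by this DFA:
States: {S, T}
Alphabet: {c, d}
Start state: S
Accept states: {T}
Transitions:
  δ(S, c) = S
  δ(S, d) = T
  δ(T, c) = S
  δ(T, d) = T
Testing a few strings:
  'dd' → accept
  'dcd' → accept
  'c' → reject
  'dc' → reject
State roles: S=last symbol not d; T=last symbol is d
All strings over {c,d} ending with d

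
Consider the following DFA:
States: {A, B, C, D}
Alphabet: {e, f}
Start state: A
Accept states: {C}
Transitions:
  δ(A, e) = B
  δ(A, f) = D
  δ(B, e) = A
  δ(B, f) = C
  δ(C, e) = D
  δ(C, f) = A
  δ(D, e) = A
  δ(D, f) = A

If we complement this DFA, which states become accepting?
Complement accept states = All states \ Original accept states
= {A, B, C, D} \ {C}
{A, B, D}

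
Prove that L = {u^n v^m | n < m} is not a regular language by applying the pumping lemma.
Assume L is regular with pumping length p. Idea: pumping up the u-block makes the u-count reach the v-count.
Choose s = u^p v^(p+1) ∈ L. By the pumping lemma, s = xyz with |xy| ≤ p, |y| > 0, so y = u^k with k ≥ 1. Then xy²z = u^(p+k) v^(p+1). Since p+k ≥ p+1, the number of u's is no longer strictly less than the number of v's, so xy²z ∉ L.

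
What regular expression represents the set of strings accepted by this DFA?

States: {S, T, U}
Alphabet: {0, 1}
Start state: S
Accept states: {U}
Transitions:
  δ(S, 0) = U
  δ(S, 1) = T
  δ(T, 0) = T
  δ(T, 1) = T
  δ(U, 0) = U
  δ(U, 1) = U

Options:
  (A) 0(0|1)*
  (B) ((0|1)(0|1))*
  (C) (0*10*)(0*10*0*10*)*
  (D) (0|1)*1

Check each option against the DFA on short strings; one disagreement eliminates an option:
  (A) 0(0|1)*: agrees with the DFA on every string of length ≤ 6
  (B) ((0|1)(0|1))*: on ε the DFA stays in S and rejects (S ∉ Accept), but the regex matches it → eliminate
  (C) (0*10*)(0*10*0*10*)*: on '0' the DFA goes S → U and accepts (U ∈ Accept), but the regex does not match it → eliminate
  (D) (0|1)*1: on '0' the DFA goes S → U and accepts (U ∈ Accept), but the regex does not match it → eliminate
Only (A) is consistent with the DFA.
(A) 0(0|1)*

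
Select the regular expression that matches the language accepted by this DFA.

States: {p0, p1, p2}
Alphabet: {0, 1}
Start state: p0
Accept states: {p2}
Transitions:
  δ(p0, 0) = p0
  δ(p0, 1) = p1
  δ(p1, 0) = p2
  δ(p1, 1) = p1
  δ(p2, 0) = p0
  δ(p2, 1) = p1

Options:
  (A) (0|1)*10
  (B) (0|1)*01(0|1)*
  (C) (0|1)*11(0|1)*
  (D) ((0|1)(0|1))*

Check each option against the DFA on short strings; one disagreement eliminates an option:
  (A) (0|1)*10: agrees with the DFA on every string of length ≤ 6
  (B) (0|1)*01(0|1)*: on '01' the DFA goes p0 → p0 → p1 and rejects (p1 ∉ Accept), but the regex matches it → eliminate
  (C) (0|1)*11(0|1)*: on '10' the DFA goes p0 → p1 → p2 and accepts (p2 ∈ Accept), but the regex does not match it → eliminate
  (D) ((0|1)(0|1))*: on ε the DFA stays in p0 and rejects (p0 ∉ Accept), but the regex matches it → eliminate
Only (A) is consistent with the DFA.
(A) (0|1)*10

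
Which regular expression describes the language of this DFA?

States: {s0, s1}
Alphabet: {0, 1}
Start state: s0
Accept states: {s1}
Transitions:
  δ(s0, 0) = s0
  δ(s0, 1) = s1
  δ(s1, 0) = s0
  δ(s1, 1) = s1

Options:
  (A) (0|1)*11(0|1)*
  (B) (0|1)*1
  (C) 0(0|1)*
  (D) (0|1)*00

Check each option against the DFA on short strings; one disagreement eliminates an option:
  (A) (0|1)*11(0|1)*: on '1' the DFA goes s0 → s1 and accepts (s1 ∈ Accept), but the regex does not match it → eliminate
  (B) (0|1)*1: agrees with the DFA on every string of length ≤ 6
  (C) 0(0|1)*: on '0' the DFA goes s0 → s0 and rejects (s0 ∉ Accept), but the regex matches it → eliminate
  (D) (0|1)*00: on '1' the DFA goes s0 → s1 and accepts (s1 ∈ Accept), but the regex does not match it → eliminate
Only (B) is consistent with the DFA.
(B) (0|1)*1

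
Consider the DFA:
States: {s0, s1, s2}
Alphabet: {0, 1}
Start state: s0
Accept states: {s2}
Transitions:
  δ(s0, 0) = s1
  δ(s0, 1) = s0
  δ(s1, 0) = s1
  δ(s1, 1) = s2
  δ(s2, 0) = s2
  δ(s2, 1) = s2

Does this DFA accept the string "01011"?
Processing string "01011":
  s0 --0--> s1
  s1 --1--> s2
  s2 --0--> s2
  s2 --1--> s2
  s2 --1--> s2
Final state: s2
Accept states: {s2}
Yes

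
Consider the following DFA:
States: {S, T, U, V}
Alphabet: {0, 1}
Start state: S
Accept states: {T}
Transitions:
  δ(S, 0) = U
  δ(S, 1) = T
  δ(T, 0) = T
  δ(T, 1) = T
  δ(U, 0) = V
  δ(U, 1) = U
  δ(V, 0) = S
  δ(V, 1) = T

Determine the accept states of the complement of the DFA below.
Complement accept states = All states \ Original accept states
= {S, T, U, V} \ {T}
{S, U, V}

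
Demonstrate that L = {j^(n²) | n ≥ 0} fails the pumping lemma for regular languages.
Assume L is regular with pumping length p. Idea: pumping adds a fixed amount, but gaps between consecutive squares grow.
Choose s = j^(p²) (length p² ≥ p). By the pumping lemma, s = xyz with |xy| ≤ p, |y| > 0, so |y| = k with 1 ≤ k ≤ p. Then |xy²z| = p²+k. Since p² < p²+k ≤ p²+p < (p+1)², the length p²+k lies strictly between consecutive squares, so it is not a perfect square and xy²z ∉ L.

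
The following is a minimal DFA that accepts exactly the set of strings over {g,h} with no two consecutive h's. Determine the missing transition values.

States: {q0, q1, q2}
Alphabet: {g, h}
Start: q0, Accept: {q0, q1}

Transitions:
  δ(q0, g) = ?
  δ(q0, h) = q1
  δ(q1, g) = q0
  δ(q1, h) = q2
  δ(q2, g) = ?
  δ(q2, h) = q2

From the language and accept set, identify what each state tracks — q0: last symbol not h (ok); q1: last symbol h (ok); q2: saw hh (dead).
Each missing δ(q, a) is the state matching the new tracked value after reading a.
δ(q0, g) = q0; δ(q2, g) = q2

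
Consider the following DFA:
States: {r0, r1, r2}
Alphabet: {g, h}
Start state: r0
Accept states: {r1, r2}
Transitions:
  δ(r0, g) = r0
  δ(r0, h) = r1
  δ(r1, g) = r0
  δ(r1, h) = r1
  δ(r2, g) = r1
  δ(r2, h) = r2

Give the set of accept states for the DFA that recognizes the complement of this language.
Complement accept states = All states \ Original accept states
= {r0, r1, r2} \ {r1, r2}
{r0}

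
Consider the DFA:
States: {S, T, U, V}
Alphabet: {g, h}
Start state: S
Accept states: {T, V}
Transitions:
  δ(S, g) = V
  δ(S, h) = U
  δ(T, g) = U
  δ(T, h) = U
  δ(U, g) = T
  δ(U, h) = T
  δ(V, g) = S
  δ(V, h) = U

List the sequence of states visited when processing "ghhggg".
read 'g': S → V
  read 'h': V → U
  read 'h': U → T
  read 'g': T → U
  read 'g': U → T
  read 'g': T → U
S -> V -> U -> T -> U -> T -> U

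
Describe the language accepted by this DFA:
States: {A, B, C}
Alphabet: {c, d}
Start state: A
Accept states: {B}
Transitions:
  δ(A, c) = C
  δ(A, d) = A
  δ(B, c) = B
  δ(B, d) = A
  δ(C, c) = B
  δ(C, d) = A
Testing a few strings:
  'dc' → reject
  'cc' → accept
  'cd' → reject
  'ccdc' → reject
State roles: A=last symbol not c; B=two trailing c's; C=one trailing c
All strings over {c,d} ending with cc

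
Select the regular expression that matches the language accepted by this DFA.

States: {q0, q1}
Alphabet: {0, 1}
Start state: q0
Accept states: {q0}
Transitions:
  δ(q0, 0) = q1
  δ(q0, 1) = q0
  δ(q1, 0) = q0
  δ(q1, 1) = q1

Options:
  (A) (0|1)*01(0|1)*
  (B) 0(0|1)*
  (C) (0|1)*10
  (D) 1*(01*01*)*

Check each option against the DFA on short strings; one disagreement eliminates an option:
  (A) (0|1)*01(0|1)*: on ε the DFA stays in q0 and accepts (q0 ∈ Accept), but the regex does not match it → eliminate
  (B) 0(0|1)*: on ε the DFA stays in q0 and accepts (q0 ∈ Accept), but the regex does not match it → eliminate
  (C) (0|1)*10: on ε the DFA stays in q0 and accepts (q0 ∈ Accept), but the regex does not match it → eliminate
  (D) 1*(01*01*)*: agrees with the DFA on every string of length ≤ 6
Only (D) is consistent with the DFA.
(D) 1*(01*01*)*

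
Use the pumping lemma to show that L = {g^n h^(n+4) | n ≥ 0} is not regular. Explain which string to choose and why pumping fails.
Assume L is regular with pumping length p. Idea: pumping the g-block breaks the fixed offset of 4.
Choose s = g^p h^(p+4) ∈ L. By the pumping lemma, s = xyz with |xy| ≤ p, |y| > 0, so y = g^k with k ≥ 1. Then xy²z = g^(p+k) h^(p+4). For this to be in L we would need p+4 = (p+k)+4, i.e. k = 0, contradicting k ≥ 1. So xy²z ∉ L.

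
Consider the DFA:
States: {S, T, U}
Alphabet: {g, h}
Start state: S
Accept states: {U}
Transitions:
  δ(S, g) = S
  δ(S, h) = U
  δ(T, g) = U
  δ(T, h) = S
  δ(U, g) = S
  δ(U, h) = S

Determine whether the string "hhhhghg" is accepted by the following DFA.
Processing string "hhhhghg":
  S --h--> U
  U --h--> S
  S --h--> U
  U --h--> S
  S --g--> S
  S --h--> U
  U --g--> S
Final state: S
Accept states: {U}
No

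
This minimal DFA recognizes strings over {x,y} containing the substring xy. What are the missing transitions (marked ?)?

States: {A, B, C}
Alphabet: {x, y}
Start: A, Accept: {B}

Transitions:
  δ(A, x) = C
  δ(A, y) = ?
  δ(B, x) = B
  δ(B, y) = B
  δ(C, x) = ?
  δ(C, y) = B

From the language and accept set, identify what each state tracks — A: no x seen yet; B: substring xy seen; C: seen a x, waiting for y.
Each missing δ(q, a) is the state matching the new tracked value after reading a.
δ(A, y) = A; δ(C, x) = C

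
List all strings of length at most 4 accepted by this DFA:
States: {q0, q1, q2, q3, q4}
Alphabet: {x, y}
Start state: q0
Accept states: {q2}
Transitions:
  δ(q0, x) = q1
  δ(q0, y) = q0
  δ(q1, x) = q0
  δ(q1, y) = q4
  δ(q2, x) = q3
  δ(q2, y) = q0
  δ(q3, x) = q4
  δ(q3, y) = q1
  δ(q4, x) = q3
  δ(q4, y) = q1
None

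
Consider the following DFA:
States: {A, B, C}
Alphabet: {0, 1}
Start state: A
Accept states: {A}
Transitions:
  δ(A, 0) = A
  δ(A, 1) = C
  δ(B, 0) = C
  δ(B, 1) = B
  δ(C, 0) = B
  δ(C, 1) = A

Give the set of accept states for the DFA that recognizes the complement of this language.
Complement accept states = All states \ Original accept states
= {A, B, C} \ {A}
{B, C}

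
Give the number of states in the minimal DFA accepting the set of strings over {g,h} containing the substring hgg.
By Myhill–Nerode, count the distinguishable equivalence classes: 4 classes — one per longest suffix of the input that is a prefix of 'hgg' (lengths 0 through 2), plus an absorbing 'already seen hgg' class.
4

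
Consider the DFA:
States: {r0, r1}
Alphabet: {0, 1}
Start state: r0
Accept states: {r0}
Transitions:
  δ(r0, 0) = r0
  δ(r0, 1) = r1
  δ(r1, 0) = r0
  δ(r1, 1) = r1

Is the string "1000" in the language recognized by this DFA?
Processing string "1000":
  r0 --1--> r1
  r1 --0--> r0
  r0 --0--> r0
  r0 --0--> r0
Final state: r0
Accept states: {r0}
Yes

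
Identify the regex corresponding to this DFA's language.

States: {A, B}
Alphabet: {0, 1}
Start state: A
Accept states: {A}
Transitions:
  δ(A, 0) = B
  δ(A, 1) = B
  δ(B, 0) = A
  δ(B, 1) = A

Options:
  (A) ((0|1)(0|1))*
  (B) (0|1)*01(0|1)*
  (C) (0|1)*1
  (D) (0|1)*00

Check each option against the DFA on short strings; one disagreement eliminates an option:
  (A) ((0|1)(0|1))*: agrees with the DFA on every string of length ≤ 6
  (B) (0|1)*01(0|1)*: on ε the DFA stays in A and accepts (A ∈ Accept), but the regex does not match it → eliminate
  (C) (0|1)*1: on ε the DFA stays in A and accepts (A ∈ Accept), but the regex does not match it → eliminate
  (D) (0|1)*00: on ε the DFA stays in A and accepts (A ∈ Accept), but the regex does not match it → eliminate
Only (A) is consistent with the DFA.
(A) ((0|1)(0|1))*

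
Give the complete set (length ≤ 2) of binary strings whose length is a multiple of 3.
ε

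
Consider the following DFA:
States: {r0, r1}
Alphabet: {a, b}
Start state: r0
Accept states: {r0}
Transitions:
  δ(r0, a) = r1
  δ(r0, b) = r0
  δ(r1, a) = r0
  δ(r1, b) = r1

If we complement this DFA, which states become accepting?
Complement accept states = All states \ Original accept states
= {r0, r1} \ {r0}
{r1}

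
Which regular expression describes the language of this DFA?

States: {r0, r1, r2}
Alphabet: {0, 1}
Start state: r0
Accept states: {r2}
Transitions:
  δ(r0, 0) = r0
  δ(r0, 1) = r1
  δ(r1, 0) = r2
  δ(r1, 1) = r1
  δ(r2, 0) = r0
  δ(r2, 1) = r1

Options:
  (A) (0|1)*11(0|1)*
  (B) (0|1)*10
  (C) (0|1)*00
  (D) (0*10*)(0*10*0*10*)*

Check each option against the DFA on short strings; one disagreement eliminates an option:
  (A) (0|1)*11(0|1)*: on '10' the DFA goes r0 → r1 → r2 and accepts (r2 ∈ Accept), but the regex does not match it → eliminate
  (B) (0|1)*10: agrees with the DFA on every string of length ≤ 6
  (C) (0|1)*00: on '00' the DFA goes r0 → r0 → r0 and rejects (r0 ∉ Accept), but the regex matches it → eliminate
  (D) (0*10*)(0*10*0*10*)*: on '1' the DFA goes r0 → r1 and rejects (r1 ∉ Accept), but the regex matches it → eliminate
Only (B) is consistent with the DFA.
(B) (0|1)*10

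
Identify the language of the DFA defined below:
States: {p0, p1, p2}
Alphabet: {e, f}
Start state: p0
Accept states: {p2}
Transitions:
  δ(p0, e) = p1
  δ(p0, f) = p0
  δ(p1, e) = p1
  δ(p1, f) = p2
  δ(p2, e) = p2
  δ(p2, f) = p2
Testing a few strings:
  'ffef' → accept
  'e' → reject
  'fefe' → accept
  'ef' → accept
State roles: p0=no e seen yet; p1=seen a e, waiting for f; p2=substring ef seen
All strings over {e,f} containing the substring ef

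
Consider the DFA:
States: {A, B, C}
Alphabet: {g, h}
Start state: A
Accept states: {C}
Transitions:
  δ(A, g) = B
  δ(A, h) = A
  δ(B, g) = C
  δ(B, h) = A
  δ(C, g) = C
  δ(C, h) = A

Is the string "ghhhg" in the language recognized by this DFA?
Processing string "ghhhg":
  A --g--> B
  B --h--> A
  A --h--> A
  A --h--> A
  A --g--> B
Final state: B
Accept states: {C}
No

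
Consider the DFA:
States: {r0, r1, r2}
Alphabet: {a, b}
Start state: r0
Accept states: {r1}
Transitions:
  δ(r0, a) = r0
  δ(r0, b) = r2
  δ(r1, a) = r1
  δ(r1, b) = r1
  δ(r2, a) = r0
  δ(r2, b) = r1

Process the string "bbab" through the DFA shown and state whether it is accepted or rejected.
Processing string "bbab":
  r0 --b--> r2
  r2 --b--> r1
  r1 --a--> r1
  r1 --b--> r1
Final state: r1
Accept states: {r1}
Yes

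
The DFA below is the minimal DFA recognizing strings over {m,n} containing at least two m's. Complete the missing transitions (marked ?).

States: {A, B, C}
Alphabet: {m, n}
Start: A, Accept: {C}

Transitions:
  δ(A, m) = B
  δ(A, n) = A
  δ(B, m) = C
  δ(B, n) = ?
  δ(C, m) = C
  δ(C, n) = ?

From the language and accept set, identify what each state tracks — A: zero m's seen; B: one m seen; C: ≥ two m's seen.
Each missing δ(q, a) is the state matching the new tracked value after reading a.
δ(B, n) = B; δ(C, n) = C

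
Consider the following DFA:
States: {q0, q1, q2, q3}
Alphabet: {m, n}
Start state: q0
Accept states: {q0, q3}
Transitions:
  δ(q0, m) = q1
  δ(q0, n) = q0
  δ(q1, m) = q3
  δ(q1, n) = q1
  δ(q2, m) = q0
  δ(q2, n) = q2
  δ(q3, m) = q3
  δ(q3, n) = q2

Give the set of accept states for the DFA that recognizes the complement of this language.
Complement accept states = All states \ Original accept states
= {q0, q1, q2, q3} \ {q0, q3}
{q1, q2}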